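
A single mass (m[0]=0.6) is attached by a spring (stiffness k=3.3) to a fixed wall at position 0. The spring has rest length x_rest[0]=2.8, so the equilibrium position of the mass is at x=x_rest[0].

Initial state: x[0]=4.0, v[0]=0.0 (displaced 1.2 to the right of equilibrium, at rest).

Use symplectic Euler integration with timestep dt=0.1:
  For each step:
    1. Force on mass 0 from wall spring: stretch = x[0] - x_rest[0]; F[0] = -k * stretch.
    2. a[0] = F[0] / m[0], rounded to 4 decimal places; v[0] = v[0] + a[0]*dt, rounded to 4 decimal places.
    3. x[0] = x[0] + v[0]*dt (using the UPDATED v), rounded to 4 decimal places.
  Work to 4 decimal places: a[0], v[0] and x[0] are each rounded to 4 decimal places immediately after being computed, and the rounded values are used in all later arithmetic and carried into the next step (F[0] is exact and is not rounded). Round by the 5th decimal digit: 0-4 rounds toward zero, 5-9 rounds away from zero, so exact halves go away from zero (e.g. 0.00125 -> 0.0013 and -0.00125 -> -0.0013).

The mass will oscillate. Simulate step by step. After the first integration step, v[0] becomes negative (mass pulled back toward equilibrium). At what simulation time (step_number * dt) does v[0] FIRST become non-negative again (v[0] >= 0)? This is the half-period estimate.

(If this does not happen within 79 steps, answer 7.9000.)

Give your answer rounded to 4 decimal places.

Answer: 1.4000

Derivation:
Step 0: x=[4.0000] v=[0.0000]
Step 1: x=[3.9340] v=[-0.6600]
Step 2: x=[3.8056] v=[-1.2837]
Step 3: x=[3.6219] v=[-1.8368]
Step 4: x=[3.3930] v=[-2.2889]
Step 5: x=[3.1315] v=[-2.6151]
Step 6: x=[2.8518] v=[-2.7974]
Step 7: x=[2.5692] v=[-2.8259]
Step 8: x=[2.2993] v=[-2.6990]
Step 9: x=[2.0569] v=[-2.4236]
Step 10: x=[1.8554] v=[-2.0149]
Step 11: x=[1.7059] v=[-1.4954]
Step 12: x=[1.6165] v=[-0.8936]
Step 13: x=[1.5922] v=[-0.2427]
Step 14: x=[1.6344] v=[0.4216]
First v>=0 after going negative at step 14, time=1.4000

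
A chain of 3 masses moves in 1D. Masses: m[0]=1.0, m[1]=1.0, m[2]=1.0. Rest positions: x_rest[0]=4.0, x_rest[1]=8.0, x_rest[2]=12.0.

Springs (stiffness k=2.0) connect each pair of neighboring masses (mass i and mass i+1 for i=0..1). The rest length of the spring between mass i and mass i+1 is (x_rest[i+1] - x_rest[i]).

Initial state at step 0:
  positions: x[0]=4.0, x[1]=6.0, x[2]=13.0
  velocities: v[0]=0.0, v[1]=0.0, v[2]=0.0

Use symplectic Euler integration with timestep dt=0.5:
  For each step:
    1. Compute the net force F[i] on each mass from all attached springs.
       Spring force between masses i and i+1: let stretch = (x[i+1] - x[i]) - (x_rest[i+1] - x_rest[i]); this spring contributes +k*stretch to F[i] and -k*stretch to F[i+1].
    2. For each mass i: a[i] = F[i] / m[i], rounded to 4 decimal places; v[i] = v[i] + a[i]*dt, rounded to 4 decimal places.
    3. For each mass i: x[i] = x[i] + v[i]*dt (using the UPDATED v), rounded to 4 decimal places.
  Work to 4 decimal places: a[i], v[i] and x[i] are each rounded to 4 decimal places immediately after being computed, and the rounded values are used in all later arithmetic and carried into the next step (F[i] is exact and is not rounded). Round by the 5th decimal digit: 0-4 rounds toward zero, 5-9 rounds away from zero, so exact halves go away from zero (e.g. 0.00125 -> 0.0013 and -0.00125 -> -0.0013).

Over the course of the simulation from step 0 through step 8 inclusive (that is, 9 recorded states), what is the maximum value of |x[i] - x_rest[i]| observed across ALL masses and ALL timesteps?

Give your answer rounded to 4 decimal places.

Step 0: x=[4.0000 6.0000 13.0000] v=[0.0000 0.0000 0.0000]
Step 1: x=[3.0000 8.5000 11.5000] v=[-2.0000 5.0000 -3.0000]
Step 2: x=[2.7500 9.7500 10.5000] v=[-0.5000 2.5000 -2.0000]
Step 3: x=[4.0000 7.8750 11.1250] v=[2.5000 -3.7500 1.2500]
Step 4: x=[5.1875 5.6875 12.1250] v=[2.3750 -4.3750 2.0000]
Step 5: x=[4.6250 6.4688 11.9063] v=[-1.1250 1.5625 -0.4375]
Step 6: x=[2.9844 9.0469 10.9688] v=[-3.2812 5.1562 -1.8750]
Step 7: x=[2.3751 9.5547 11.0704] v=[-1.2187 1.0156 0.2031]
Step 8: x=[3.3556 7.2306 12.4141] v=[1.9609 -4.6483 2.6874]
Max displacement = 2.3125

Answer: 2.3125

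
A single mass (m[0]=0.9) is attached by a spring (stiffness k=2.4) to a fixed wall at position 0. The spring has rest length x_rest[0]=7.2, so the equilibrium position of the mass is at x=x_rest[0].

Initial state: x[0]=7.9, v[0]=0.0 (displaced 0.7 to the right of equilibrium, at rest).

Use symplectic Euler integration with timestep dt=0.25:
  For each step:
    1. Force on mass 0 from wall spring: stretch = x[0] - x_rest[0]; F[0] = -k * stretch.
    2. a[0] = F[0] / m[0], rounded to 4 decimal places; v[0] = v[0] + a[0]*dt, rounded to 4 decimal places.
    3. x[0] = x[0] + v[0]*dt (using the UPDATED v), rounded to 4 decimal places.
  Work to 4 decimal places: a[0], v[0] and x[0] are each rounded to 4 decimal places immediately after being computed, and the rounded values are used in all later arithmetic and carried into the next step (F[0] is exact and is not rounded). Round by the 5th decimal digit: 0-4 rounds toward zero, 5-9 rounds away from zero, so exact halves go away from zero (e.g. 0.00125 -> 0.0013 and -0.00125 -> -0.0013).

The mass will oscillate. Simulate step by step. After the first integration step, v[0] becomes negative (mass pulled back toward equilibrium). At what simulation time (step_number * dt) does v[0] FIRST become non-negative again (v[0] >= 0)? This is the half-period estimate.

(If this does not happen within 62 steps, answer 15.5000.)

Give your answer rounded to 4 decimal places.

Step 0: x=[7.9000] v=[0.0000]
Step 1: x=[7.7833] v=[-0.4667]
Step 2: x=[7.5694] v=[-0.8556]
Step 3: x=[7.2939] v=[-1.1019]
Step 4: x=[7.0028] v=[-1.1645]
Step 5: x=[6.7446] v=[-1.0330]
Step 6: x=[6.5623] v=[-0.7294]
Step 7: x=[6.4862] v=[-0.3043]
Step 8: x=[6.5291] v=[0.1716]
First v>=0 after going negative at step 8, time=2.0000

Answer: 2.0000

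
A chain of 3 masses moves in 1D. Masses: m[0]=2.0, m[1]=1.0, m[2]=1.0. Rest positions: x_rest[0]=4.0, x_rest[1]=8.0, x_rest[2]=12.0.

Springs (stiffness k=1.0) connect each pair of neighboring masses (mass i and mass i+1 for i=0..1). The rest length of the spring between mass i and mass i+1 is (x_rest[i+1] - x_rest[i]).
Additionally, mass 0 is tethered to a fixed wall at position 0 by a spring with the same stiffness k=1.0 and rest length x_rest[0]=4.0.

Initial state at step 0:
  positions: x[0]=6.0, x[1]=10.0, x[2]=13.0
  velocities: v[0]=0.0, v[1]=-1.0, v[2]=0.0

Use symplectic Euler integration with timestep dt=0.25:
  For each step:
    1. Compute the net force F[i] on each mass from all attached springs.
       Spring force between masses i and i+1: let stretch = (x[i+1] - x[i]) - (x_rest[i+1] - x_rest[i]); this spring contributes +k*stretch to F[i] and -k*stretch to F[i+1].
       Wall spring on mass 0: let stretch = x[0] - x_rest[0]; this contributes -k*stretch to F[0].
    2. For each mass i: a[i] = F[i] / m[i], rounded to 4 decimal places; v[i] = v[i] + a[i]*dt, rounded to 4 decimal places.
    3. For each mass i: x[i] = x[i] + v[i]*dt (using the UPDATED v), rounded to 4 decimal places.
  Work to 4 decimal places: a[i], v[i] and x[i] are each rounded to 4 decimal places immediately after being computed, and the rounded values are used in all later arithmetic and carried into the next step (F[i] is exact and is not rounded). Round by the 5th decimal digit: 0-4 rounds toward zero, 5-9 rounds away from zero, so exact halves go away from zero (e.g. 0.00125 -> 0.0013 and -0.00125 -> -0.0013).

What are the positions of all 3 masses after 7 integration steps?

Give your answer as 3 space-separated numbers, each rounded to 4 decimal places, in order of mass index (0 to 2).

Step 0: x=[6.0000 10.0000 13.0000] v=[0.0000 -1.0000 0.0000]
Step 1: x=[5.9375 9.6875 13.0625] v=[-0.2500 -1.2500 0.2500]
Step 2: x=[5.8066 9.3516 13.1641] v=[-0.5235 -1.3438 0.4063]
Step 3: x=[5.6051 9.0324 13.2774] v=[-0.8062 -1.2769 0.4532]
Step 4: x=[5.3355 8.7643 13.3754] v=[-1.0784 -1.0725 0.3920]
Step 5: x=[5.0063 8.5701 13.4352] v=[-1.3168 -0.7769 0.2392]
Step 6: x=[4.6320 8.4572 13.4409] v=[-1.4971 -0.4516 0.0229]
Step 7: x=[4.2325 8.4167 13.3852] v=[-1.5980 -0.1620 -0.2230]

Answer: 4.2325 8.4167 13.3852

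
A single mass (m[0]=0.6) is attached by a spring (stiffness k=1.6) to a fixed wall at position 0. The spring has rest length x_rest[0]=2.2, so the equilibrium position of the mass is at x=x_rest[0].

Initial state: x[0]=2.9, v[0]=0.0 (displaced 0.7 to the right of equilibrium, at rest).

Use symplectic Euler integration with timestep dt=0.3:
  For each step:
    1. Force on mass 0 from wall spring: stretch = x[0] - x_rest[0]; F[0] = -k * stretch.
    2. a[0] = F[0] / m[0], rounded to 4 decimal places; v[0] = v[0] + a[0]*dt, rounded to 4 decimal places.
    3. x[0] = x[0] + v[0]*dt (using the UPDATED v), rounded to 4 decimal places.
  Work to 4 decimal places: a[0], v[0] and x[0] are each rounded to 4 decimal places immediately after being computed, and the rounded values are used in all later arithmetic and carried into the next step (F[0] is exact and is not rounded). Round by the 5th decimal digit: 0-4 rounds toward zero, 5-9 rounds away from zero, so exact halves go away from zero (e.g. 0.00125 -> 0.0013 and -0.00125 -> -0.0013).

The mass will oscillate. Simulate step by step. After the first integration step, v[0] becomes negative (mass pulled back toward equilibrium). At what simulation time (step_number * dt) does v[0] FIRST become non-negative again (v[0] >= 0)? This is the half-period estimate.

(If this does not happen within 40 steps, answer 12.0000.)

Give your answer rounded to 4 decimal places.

Answer: 2.1000

Derivation:
Step 0: x=[2.9000] v=[0.0000]
Step 1: x=[2.7320] v=[-0.5600]
Step 2: x=[2.4363] v=[-0.9856]
Step 3: x=[2.0839] v=[-1.1746]
Step 4: x=[1.7594] v=[-1.0817]
Step 5: x=[1.5406] v=[-0.7292]
Step 6: x=[1.4801] v=[-0.2017]
Step 7: x=[1.5924] v=[0.3742]
First v>=0 after going negative at step 7, time=2.1000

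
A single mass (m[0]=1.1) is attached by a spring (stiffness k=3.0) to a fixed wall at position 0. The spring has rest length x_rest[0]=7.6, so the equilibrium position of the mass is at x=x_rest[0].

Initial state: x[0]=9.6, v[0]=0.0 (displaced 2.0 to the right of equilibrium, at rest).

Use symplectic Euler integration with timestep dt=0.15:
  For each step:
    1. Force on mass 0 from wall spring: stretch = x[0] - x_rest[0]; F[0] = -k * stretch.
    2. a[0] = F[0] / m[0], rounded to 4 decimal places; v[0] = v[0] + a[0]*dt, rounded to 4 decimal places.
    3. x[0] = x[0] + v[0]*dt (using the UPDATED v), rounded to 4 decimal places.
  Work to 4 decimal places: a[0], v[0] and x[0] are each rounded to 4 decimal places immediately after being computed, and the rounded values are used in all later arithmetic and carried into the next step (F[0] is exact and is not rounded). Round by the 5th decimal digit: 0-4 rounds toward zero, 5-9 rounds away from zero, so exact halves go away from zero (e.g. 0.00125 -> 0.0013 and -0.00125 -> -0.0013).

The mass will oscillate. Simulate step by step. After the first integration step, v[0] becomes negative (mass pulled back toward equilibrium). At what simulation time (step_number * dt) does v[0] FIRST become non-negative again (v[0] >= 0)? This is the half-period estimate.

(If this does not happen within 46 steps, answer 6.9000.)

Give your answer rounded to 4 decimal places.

Answer: 1.9500

Derivation:
Step 0: x=[9.6000] v=[0.0000]
Step 1: x=[9.4773] v=[-0.8182]
Step 2: x=[9.2394] v=[-1.5862]
Step 3: x=[8.9009] v=[-2.2569]
Step 4: x=[8.4825] v=[-2.7891]
Step 5: x=[8.0100] v=[-3.1501]
Step 6: x=[7.5123] v=[-3.3178]
Step 7: x=[7.0200] v=[-3.2819]
Step 8: x=[6.5633] v=[-3.0446]
Step 9: x=[6.1702] v=[-2.6205]
Step 10: x=[5.8649] v=[-2.0356]
Step 11: x=[5.6660] v=[-1.3258]
Step 12: x=[5.5858] v=[-0.5346]
Step 13: x=[5.6292] v=[0.2894]
First v>=0 after going negative at step 13, time=1.9500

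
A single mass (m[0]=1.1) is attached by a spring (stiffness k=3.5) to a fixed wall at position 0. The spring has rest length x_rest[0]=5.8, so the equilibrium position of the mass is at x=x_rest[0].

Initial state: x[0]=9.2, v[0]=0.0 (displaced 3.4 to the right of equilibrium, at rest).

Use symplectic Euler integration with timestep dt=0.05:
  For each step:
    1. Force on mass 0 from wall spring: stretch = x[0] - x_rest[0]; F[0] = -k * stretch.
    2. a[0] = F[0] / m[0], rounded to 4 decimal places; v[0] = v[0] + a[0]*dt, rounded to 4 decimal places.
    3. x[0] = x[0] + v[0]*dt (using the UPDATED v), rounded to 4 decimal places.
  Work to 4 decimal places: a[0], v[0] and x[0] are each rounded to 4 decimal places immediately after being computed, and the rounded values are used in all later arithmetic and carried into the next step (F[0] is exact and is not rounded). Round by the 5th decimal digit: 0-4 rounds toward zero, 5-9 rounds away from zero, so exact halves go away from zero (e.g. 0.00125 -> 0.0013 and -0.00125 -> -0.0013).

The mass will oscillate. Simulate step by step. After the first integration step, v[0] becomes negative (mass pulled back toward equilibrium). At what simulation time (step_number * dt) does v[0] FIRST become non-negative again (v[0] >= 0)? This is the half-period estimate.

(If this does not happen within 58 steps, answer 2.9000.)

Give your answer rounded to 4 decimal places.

Step 0: x=[9.2000] v=[0.0000]
Step 1: x=[9.1730] v=[-0.5409]
Step 2: x=[9.1191] v=[-1.0775]
Step 3: x=[9.0388] v=[-1.6055]
Step 4: x=[8.9328] v=[-2.1208]
Step 5: x=[8.8018] v=[-2.6192]
Step 6: x=[8.6470] v=[-3.0968]
Step 7: x=[8.4695] v=[-3.5497]
Step 8: x=[8.2708] v=[-3.9744]
Step 9: x=[8.0524] v=[-4.3675]
Step 10: x=[7.8161] v=[-4.7258]
Step 11: x=[7.5638] v=[-5.0465]
Step 12: x=[7.2974] v=[-5.3271]
Step 13: x=[7.0191] v=[-5.5653]
Step 14: x=[6.7311] v=[-5.7593]
Step 15: x=[6.4357] v=[-5.9074]
Step 16: x=[6.1353] v=[-6.0085]
Step 17: x=[5.8322] v=[-6.0618]
Step 18: x=[5.5289] v=[-6.0669]
Step 19: x=[5.2277] v=[-6.0238]
Step 20: x=[4.9311] v=[-5.9328]
Step 21: x=[4.6414] v=[-5.7946]
Step 22: x=[4.3609] v=[-5.6103]
Step 23: x=[4.0918] v=[-5.3814]
Step 24: x=[3.8363] v=[-5.1096]
Step 25: x=[3.5964] v=[-4.7972]
Step 26: x=[3.3741] v=[-4.4466]
Step 27: x=[3.1711] v=[-4.0607]
Step 28: x=[2.9890] v=[-3.6425]
Step 29: x=[2.8292] v=[-3.1953]
Step 30: x=[2.6931] v=[-2.7227]
Step 31: x=[2.5817] v=[-2.2284]
Step 32: x=[2.4959] v=[-1.7164]
Step 33: x=[2.4364] v=[-1.1908]
Step 34: x=[2.4036] v=[-0.6557]
Step 35: x=[2.3978] v=[-0.1154]
Step 36: x=[2.4191] v=[0.4259]
First v>=0 after going negative at step 36, time=1.8000

Answer: 1.8000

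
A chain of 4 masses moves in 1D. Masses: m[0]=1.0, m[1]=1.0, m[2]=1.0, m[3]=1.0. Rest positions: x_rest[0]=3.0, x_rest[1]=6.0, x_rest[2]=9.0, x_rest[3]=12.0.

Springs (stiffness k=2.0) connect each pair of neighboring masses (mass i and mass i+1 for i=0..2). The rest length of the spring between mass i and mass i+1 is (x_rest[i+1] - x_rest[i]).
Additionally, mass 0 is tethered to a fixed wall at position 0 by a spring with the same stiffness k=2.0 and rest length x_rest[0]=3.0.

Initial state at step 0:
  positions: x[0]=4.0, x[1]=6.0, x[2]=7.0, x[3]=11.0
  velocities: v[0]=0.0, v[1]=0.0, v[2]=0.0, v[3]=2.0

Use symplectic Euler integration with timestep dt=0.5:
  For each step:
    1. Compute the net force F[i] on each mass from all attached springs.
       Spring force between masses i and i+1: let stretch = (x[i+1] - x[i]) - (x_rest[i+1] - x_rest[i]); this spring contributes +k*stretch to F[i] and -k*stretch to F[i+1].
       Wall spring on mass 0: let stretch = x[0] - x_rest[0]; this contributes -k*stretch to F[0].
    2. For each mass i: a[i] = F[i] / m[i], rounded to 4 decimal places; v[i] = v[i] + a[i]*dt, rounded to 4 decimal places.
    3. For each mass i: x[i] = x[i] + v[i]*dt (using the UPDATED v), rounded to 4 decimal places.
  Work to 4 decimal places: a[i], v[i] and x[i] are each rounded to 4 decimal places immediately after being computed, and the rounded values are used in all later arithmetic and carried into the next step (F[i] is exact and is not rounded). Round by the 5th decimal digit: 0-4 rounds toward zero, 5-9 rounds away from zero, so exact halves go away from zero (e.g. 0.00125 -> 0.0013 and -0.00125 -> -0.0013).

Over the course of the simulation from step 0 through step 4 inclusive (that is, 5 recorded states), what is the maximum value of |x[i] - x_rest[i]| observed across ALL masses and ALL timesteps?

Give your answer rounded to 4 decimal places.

Step 0: x=[4.0000 6.0000 7.0000 11.0000] v=[0.0000 0.0000 0.0000 2.0000]
Step 1: x=[3.0000 5.5000 8.5000 11.5000] v=[-2.0000 -1.0000 3.0000 1.0000]
Step 2: x=[1.7500 5.2500 10.0000 12.0000] v=[-2.5000 -0.5000 3.0000 1.0000]
Step 3: x=[1.3750 5.6250 10.1250 13.0000] v=[-0.7500 0.7500 0.2500 2.0000]
Step 4: x=[2.4375 6.1250 9.4375 14.0625] v=[2.1250 1.0000 -1.3750 2.1250]
Max displacement = 2.0625

Answer: 2.0625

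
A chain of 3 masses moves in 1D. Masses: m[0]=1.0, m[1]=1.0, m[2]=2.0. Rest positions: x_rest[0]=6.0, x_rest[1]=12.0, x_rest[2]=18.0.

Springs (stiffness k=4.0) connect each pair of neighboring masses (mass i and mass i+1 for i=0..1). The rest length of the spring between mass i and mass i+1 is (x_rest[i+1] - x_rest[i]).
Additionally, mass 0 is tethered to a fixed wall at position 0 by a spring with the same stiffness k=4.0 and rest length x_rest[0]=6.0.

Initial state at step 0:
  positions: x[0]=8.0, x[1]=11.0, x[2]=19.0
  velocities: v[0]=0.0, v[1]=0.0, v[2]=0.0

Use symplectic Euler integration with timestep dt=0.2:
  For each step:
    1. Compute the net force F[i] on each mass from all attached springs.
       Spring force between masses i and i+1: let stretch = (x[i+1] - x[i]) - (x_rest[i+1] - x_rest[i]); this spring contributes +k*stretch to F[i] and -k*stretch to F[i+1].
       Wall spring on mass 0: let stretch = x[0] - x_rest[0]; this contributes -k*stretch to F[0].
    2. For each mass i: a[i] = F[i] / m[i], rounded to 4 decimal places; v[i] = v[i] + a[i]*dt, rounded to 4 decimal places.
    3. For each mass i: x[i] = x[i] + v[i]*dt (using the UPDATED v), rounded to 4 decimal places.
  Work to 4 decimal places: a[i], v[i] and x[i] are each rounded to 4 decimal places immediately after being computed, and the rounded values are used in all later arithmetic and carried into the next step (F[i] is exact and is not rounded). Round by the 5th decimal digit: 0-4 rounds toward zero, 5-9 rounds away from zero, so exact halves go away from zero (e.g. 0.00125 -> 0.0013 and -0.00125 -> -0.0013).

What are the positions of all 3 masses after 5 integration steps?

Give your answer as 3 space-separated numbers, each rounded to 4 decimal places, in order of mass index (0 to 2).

Step 0: x=[8.0000 11.0000 19.0000] v=[0.0000 0.0000 0.0000]
Step 1: x=[7.2000 11.8000 18.8400] v=[-4.0000 4.0000 -0.8000]
Step 2: x=[5.9840 12.9904 18.5968] v=[-6.0800 5.9520 -1.2160]
Step 3: x=[4.9316 13.9568 18.3851] v=[-5.2621 4.8320 -1.0586]
Step 4: x=[4.5342 14.1877 18.2991] v=[-1.9872 1.1545 -0.4299]
Step 5: x=[4.9558 13.5319 18.3642] v=[2.1082 -3.2792 0.3255]

Answer: 4.9558 13.5319 18.3642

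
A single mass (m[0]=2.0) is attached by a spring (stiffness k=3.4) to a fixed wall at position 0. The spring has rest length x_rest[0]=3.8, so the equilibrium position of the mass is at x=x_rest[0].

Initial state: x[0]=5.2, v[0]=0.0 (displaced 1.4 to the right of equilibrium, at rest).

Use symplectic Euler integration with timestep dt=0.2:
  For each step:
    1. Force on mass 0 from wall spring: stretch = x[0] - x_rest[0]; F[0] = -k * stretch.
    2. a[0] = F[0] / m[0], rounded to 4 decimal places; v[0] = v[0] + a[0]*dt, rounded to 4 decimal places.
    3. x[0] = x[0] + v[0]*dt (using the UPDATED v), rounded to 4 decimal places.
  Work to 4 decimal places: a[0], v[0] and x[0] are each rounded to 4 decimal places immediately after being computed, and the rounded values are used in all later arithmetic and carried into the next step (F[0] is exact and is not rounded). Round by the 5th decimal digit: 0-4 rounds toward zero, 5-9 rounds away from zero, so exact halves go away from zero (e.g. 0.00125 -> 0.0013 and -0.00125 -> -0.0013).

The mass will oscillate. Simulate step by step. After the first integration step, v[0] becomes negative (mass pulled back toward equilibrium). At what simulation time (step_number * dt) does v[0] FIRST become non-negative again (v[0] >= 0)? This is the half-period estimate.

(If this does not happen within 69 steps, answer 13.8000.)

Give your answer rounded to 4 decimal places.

Answer: 2.6000

Derivation:
Step 0: x=[5.2000] v=[0.0000]
Step 1: x=[5.1048] v=[-0.4760]
Step 2: x=[4.9209] v=[-0.9196]
Step 3: x=[4.6608] v=[-1.3007]
Step 4: x=[4.3421] v=[-1.5934]
Step 5: x=[3.9866] v=[-1.7777]
Step 6: x=[3.6184] v=[-1.8411]
Step 7: x=[3.2625] v=[-1.7794]
Step 8: x=[2.9432] v=[-1.5966]
Step 9: x=[2.6821] v=[-1.3053]
Step 10: x=[2.4971] v=[-0.9252]
Step 11: x=[2.4007] v=[-0.4822]
Step 12: x=[2.3994] v=[-0.0064]
Step 13: x=[2.4934] v=[0.4698]
First v>=0 after going negative at step 13, time=2.6000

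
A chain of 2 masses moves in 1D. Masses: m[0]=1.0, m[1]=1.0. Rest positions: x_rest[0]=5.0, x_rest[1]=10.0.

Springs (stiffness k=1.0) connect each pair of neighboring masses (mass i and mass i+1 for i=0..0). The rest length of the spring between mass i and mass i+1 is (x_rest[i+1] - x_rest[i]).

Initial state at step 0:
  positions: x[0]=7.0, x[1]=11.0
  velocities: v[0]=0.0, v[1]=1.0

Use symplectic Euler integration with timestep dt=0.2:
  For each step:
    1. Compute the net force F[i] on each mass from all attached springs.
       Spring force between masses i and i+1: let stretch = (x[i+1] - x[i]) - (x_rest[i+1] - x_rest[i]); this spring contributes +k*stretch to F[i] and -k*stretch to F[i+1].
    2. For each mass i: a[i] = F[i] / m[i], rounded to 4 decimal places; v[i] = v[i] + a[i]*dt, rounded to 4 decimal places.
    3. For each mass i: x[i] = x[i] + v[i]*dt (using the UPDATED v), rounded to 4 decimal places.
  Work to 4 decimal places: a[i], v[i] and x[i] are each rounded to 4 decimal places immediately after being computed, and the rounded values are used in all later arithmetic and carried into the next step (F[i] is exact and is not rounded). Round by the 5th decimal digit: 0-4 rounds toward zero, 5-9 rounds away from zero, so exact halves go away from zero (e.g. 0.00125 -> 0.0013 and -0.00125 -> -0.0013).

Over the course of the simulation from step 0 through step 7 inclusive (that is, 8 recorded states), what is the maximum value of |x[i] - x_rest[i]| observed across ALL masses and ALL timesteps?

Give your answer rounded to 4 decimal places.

Answer: 2.7941

Derivation:
Step 0: x=[7.0000 11.0000] v=[0.0000 1.0000]
Step 1: x=[6.9600 11.2400] v=[-0.2000 1.2000]
Step 2: x=[6.8912 11.5088] v=[-0.3440 1.3440]
Step 3: x=[6.8071 11.7929] v=[-0.4205 1.4205]
Step 4: x=[6.7224 12.0776] v=[-0.4233 1.4233]
Step 5: x=[6.6519 12.3481] v=[-0.3523 1.3523]
Step 6: x=[6.6093 12.5907] v=[-0.2131 1.2131]
Step 7: x=[6.6059 12.7941] v=[-0.0168 1.0168]
Max displacement = 2.7941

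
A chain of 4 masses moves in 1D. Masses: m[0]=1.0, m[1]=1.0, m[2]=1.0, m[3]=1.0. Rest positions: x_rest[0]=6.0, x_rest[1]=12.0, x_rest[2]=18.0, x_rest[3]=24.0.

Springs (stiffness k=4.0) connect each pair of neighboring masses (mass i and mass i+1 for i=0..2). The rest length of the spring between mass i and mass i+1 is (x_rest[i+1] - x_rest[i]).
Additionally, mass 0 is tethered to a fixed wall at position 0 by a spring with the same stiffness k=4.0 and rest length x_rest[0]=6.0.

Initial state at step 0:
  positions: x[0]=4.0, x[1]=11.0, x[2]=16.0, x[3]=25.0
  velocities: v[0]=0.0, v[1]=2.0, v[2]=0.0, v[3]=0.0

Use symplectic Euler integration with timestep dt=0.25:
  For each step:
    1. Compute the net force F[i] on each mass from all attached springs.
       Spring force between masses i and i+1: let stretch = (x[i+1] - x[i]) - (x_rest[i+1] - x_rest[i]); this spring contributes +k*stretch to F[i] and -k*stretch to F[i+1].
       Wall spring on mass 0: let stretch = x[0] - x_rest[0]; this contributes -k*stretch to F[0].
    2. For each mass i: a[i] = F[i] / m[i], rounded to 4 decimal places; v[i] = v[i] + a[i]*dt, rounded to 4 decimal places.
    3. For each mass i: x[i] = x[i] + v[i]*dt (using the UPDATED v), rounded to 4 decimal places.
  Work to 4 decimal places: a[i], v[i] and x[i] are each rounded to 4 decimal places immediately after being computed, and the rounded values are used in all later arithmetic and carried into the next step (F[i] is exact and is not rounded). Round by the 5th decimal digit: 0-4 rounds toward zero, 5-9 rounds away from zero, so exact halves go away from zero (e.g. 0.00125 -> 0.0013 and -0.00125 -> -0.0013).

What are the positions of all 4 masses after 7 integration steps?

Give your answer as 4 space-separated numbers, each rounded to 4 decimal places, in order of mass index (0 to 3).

Step 0: x=[4.0000 11.0000 16.0000 25.0000] v=[0.0000 2.0000 0.0000 0.0000]
Step 1: x=[4.7500 11.0000 17.0000 24.2500] v=[3.0000 0.0000 4.0000 -3.0000]
Step 2: x=[5.8750 10.9375 18.3125 23.1875] v=[4.5000 -0.2500 5.2500 -4.2500]
Step 3: x=[6.7969 11.4531 19.0000 22.4063] v=[3.6875 2.0625 2.7500 -3.1250]
Step 4: x=[7.1836 12.6914 18.6524 22.2735] v=[1.5468 4.9532 -1.3906 -0.5313]
Step 5: x=[7.1514 14.0430 17.7198 22.7354] v=[-0.1290 5.4064 -3.7305 1.8476]
Step 6: x=[7.0542 14.5909 17.1219 23.4434] v=[-0.3888 2.1916 -2.3917 2.8320]
Step 7: x=[7.0776 13.8874 17.4716 24.0710] v=[0.0937 -2.8141 1.3988 2.5105]

Answer: 7.0776 13.8874 17.4716 24.0710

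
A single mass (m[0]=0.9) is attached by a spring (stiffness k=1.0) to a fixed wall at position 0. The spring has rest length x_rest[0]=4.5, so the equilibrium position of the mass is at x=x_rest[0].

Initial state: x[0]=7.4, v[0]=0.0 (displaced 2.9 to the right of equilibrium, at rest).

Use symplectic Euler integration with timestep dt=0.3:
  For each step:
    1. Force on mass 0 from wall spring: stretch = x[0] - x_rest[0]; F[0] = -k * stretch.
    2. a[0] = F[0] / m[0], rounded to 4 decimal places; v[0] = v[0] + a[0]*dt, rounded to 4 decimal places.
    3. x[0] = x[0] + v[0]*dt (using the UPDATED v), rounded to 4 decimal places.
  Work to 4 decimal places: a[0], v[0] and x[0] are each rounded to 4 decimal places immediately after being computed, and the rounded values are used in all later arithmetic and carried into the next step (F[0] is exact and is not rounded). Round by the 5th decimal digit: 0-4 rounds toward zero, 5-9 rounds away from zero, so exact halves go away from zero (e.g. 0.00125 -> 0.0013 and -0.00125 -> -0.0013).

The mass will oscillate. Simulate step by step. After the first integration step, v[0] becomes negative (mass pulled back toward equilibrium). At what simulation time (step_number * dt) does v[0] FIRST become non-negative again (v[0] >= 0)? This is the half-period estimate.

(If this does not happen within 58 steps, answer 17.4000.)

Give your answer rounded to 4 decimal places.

Step 0: x=[7.4000] v=[0.0000]
Step 1: x=[7.1100] v=[-0.9667]
Step 2: x=[6.5590] v=[-1.8367]
Step 3: x=[5.8021] v=[-2.5230]
Step 4: x=[4.9150] v=[-2.9570]
Step 5: x=[3.9864] v=[-3.0953]
Step 6: x=[3.1092] v=[-2.9241]
Step 7: x=[2.3711] v=[-2.4605]
Step 8: x=[1.8458] v=[-1.7509]
Step 9: x=[1.5859] v=[-0.8662]
Step 10: x=[1.6175] v=[0.1052]
First v>=0 after going negative at step 10, time=3.0000

Answer: 3.0000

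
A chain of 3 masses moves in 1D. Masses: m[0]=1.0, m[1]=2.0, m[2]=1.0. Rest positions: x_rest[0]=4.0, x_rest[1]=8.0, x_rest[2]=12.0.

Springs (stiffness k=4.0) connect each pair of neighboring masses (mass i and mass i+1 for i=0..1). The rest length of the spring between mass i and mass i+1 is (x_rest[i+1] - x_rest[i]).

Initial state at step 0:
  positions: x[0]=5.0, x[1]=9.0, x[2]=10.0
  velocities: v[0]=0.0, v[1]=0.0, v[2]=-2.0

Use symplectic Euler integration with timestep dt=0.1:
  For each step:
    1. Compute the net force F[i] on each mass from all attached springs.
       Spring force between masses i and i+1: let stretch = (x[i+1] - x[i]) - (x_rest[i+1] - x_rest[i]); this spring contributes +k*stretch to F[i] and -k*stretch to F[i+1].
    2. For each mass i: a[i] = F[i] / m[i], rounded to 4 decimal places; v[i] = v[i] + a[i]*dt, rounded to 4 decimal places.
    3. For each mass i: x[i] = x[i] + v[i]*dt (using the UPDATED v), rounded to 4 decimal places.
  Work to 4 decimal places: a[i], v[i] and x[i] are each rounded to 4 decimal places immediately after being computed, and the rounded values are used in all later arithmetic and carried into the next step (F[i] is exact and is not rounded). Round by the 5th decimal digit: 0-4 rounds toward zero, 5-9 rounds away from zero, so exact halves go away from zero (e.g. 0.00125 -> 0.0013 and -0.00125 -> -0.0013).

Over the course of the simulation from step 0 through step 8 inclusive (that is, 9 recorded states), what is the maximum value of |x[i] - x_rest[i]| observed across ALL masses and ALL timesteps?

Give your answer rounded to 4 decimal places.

Answer: 2.0800

Derivation:
Step 0: x=[5.0000 9.0000 10.0000] v=[0.0000 0.0000 -2.0000]
Step 1: x=[5.0000 8.9400 9.9200] v=[0.0000 -0.6000 -0.8000]
Step 2: x=[4.9976 8.8208 9.9608] v=[-0.0240 -1.1920 0.4080]
Step 3: x=[4.9881 8.6479 10.1160] v=[-0.0947 -1.7286 1.5520]
Step 4: x=[4.9650 8.4312 10.3725] v=[-0.2308 -2.1669 2.5648]
Step 5: x=[4.9206 8.1840 10.7113] v=[-0.4443 -2.4719 3.3883]
Step 6: x=[4.8467 7.9221 11.1090] v=[-0.7389 -2.6191 3.9774]
Step 7: x=[4.7358 7.6624 11.5393] v=[-1.1087 -2.5968 4.3026]
Step 8: x=[4.5820 7.4217 11.9745] v=[-1.5381 -2.4067 4.3518]
Max displacement = 2.0800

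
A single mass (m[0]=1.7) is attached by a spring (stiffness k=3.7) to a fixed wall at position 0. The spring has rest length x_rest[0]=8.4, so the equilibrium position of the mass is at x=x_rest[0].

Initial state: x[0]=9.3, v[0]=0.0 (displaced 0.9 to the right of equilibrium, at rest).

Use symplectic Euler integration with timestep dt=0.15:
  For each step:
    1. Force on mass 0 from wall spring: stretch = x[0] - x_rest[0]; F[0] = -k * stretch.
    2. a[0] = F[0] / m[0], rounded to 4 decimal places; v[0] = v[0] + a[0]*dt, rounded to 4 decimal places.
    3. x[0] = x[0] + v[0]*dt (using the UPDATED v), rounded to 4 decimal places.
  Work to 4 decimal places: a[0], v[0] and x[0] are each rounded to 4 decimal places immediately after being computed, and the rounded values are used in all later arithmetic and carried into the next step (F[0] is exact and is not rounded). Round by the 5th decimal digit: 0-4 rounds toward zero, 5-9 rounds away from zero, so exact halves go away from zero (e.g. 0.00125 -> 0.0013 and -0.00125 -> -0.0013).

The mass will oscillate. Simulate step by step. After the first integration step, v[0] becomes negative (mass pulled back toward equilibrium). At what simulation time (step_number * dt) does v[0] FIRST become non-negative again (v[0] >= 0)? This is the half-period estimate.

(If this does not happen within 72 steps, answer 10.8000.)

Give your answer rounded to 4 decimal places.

Answer: 2.2500

Derivation:
Step 0: x=[9.3000] v=[0.0000]
Step 1: x=[9.2559] v=[-0.2938]
Step 2: x=[9.1699] v=[-0.5732]
Step 3: x=[9.0462] v=[-0.8246]
Step 4: x=[8.8909] v=[-1.0356]
Step 5: x=[8.7115] v=[-1.1959]
Step 6: x=[8.5169] v=[-1.2976]
Step 7: x=[8.3165] v=[-1.3358]
Step 8: x=[8.1202] v=[-1.3085]
Step 9: x=[7.9376] v=[-1.2172]
Step 10: x=[7.7777] v=[-1.0662]
Step 11: x=[7.6483] v=[-0.8630]
Step 12: x=[7.5557] v=[-0.6176]
Step 13: x=[7.5044] v=[-0.3420]
Step 14: x=[7.4970] v=[-0.0496]
Step 15: x=[7.5338] v=[0.2452]
First v>=0 after going negative at step 15, time=2.2500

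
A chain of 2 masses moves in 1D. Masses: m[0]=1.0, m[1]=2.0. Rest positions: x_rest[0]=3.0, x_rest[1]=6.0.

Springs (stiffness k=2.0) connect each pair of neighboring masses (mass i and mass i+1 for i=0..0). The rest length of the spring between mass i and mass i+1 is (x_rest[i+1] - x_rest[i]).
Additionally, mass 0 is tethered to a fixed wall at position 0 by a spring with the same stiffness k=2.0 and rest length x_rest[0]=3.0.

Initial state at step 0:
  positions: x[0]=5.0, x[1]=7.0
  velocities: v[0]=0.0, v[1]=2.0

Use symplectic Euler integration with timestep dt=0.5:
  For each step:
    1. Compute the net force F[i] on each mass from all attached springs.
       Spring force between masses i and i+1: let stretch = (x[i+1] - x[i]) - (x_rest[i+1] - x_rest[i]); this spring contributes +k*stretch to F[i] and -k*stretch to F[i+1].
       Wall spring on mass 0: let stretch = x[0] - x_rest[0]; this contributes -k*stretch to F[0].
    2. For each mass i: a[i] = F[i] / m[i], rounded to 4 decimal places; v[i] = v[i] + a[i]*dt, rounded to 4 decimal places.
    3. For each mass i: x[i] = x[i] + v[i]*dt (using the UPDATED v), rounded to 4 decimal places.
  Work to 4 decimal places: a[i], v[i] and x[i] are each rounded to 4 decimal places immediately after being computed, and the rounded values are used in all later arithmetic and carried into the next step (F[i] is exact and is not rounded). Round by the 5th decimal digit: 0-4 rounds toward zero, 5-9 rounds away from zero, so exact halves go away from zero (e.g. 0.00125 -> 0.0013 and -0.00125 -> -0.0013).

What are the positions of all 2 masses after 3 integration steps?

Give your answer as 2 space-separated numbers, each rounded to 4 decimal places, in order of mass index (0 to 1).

Answer: 3.6563 9.0156

Derivation:
Step 0: x=[5.0000 7.0000] v=[0.0000 2.0000]
Step 1: x=[3.5000 8.2500] v=[-3.0000 2.5000]
Step 2: x=[2.6250 9.0625] v=[-1.7500 1.6250]
Step 3: x=[3.6563 9.0156] v=[2.0625 -0.0938]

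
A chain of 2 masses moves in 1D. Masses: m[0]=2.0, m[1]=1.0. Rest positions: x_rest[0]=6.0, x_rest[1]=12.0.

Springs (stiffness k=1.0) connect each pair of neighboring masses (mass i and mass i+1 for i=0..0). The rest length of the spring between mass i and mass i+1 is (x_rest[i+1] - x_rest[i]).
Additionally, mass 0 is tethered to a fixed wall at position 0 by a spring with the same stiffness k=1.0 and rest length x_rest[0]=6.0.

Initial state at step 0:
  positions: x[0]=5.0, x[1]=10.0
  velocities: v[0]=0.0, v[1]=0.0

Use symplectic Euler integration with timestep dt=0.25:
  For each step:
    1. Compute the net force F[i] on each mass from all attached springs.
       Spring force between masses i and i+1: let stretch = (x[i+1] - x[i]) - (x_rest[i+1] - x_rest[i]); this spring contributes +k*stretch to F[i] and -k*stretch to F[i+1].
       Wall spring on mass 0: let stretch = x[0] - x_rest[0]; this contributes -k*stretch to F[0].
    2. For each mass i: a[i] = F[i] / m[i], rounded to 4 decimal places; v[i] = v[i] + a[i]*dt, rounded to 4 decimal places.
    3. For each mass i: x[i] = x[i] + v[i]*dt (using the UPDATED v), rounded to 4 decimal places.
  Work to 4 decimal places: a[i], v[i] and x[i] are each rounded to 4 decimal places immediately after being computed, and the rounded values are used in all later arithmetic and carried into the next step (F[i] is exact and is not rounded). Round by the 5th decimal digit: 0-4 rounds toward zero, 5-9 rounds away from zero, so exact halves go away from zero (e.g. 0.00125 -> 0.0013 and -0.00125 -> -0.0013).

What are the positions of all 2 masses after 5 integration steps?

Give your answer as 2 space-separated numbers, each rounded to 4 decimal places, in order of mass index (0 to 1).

Step 0: x=[5.0000 10.0000] v=[0.0000 0.0000]
Step 1: x=[5.0000 10.0625] v=[0.0000 0.2500]
Step 2: x=[5.0020 10.1836] v=[0.0078 0.4844]
Step 3: x=[5.0096 10.3559] v=[0.0303 0.6890]
Step 4: x=[5.0277 10.5690] v=[0.0724 0.8524]
Step 5: x=[5.0619 10.8108] v=[0.1366 0.9671]

Answer: 5.0619 10.8108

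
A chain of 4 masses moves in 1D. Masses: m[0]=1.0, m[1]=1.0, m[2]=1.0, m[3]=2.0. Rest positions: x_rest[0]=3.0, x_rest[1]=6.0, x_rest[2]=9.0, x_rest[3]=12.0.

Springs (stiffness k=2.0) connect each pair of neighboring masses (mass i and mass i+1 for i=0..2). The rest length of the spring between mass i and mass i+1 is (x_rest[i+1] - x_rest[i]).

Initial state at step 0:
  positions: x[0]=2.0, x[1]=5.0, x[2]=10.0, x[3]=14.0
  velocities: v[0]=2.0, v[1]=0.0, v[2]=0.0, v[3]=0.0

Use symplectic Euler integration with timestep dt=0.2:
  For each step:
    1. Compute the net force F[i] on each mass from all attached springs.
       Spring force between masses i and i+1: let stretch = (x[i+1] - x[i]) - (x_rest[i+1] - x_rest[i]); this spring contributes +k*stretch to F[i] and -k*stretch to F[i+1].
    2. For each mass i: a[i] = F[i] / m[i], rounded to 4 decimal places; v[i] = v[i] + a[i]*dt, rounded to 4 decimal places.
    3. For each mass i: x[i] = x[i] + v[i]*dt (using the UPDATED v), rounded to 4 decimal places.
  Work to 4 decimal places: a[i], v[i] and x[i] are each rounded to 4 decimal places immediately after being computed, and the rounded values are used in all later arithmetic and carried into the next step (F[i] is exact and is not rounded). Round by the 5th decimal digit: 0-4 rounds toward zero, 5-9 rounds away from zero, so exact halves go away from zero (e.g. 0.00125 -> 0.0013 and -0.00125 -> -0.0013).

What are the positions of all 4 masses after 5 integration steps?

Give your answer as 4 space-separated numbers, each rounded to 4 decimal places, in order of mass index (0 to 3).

Answer: 3.8152 6.9773 9.4693 13.3692

Derivation:
Step 0: x=[2.0000 5.0000 10.0000 14.0000] v=[2.0000 0.0000 0.0000 0.0000]
Step 1: x=[2.4000 5.1600 9.9200 13.9600] v=[2.0000 0.8000 -0.4000 -0.2000]
Step 2: x=[2.7808 5.4800 9.7824 13.8784] v=[1.9040 1.6000 -0.6880 -0.4080]
Step 3: x=[3.1375 5.9283 9.6283 13.7530] v=[1.7837 2.2413 -0.7706 -0.6272]
Step 4: x=[3.4775 6.4493 9.5082 13.5826] v=[1.7000 2.6050 -0.6007 -0.8521]
Step 5: x=[3.8152 6.9773 9.4693 13.3692] v=[1.6887 2.6398 -0.1945 -1.0670]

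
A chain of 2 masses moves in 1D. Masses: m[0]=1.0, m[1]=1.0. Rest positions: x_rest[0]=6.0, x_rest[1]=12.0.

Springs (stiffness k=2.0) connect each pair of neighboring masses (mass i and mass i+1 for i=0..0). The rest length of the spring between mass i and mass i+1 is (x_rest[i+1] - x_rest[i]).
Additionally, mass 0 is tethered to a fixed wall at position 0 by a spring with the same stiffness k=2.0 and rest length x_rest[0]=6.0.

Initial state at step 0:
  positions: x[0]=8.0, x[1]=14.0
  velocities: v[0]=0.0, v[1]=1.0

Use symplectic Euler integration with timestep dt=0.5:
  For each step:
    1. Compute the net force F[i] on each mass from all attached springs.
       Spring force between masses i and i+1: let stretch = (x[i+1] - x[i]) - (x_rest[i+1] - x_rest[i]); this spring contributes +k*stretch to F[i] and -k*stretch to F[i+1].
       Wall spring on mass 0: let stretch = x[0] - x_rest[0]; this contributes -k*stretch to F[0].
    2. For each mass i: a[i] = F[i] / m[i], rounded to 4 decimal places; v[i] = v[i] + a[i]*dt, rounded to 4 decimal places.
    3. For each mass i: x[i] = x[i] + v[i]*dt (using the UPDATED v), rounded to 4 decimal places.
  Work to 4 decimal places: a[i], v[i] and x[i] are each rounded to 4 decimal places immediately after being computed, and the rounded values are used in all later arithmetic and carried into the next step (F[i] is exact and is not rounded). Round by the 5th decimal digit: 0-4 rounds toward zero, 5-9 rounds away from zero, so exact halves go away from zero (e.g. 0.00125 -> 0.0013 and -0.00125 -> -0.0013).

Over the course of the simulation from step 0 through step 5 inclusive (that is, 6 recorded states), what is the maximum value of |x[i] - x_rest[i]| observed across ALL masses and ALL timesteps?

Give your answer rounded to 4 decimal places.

Step 0: x=[8.0000 14.0000] v=[0.0000 1.0000]
Step 1: x=[7.0000 14.5000] v=[-2.0000 1.0000]
Step 2: x=[6.2500 14.2500] v=[-1.5000 -0.5000]
Step 3: x=[6.3750 13.0000] v=[0.2500 -2.5000]
Step 4: x=[6.6250 11.4375] v=[0.5000 -3.1250]
Step 5: x=[5.9688 10.4688] v=[-1.3125 -1.9375]
Max displacement = 2.5000

Answer: 2.5000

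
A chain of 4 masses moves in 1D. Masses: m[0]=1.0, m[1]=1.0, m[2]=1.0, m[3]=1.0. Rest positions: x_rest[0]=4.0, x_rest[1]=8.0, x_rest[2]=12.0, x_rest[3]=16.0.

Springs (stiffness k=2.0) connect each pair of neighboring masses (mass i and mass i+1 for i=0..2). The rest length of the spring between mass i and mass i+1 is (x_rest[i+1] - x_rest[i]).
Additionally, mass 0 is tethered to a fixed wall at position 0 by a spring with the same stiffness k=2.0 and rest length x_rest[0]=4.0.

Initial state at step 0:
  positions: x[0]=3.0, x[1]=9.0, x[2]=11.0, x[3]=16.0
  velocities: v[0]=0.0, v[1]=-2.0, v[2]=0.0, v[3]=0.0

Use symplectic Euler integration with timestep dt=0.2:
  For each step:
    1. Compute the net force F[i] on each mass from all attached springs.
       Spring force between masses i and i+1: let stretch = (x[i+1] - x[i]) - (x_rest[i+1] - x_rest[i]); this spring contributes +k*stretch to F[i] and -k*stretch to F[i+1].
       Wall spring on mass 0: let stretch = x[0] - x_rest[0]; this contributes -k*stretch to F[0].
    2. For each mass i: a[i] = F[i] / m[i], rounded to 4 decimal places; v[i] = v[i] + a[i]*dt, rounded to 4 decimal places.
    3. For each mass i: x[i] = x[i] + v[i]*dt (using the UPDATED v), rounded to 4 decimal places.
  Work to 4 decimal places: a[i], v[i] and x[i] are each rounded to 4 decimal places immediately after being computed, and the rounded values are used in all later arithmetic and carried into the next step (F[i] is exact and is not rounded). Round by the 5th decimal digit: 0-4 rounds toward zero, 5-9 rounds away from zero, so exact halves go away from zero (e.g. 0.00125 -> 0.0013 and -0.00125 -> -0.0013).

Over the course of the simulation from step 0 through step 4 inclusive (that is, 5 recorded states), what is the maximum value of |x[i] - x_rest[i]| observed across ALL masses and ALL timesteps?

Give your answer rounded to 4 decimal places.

Answer: 2.0726

Derivation:
Step 0: x=[3.0000 9.0000 11.0000 16.0000] v=[0.0000 -2.0000 0.0000 0.0000]
Step 1: x=[3.2400 8.2800 11.2400 15.9200] v=[1.2000 -3.6000 1.2000 -0.4000]
Step 2: x=[3.6240 7.3936 11.6176 15.7856] v=[1.9200 -4.4320 1.8880 -0.6720]
Step 3: x=[4.0196 6.5436 11.9907 15.6378] v=[1.9782 -4.2502 1.8656 -0.7392]
Step 4: x=[4.2956 5.9274 12.2198 15.5182] v=[1.3800 -3.0810 1.1456 -0.5980]
Max displacement = 2.0726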